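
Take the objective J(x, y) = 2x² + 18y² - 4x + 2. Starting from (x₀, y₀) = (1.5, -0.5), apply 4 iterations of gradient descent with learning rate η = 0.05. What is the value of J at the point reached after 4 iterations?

0.8388608

∇J = (4x - 4, 36y)
Step 1: at (1.5, -0.5), ∇J = (2, -18) → (1.5, -0.5) − 0.05·(2, -18) = (1.4, 0.4)
Step 2: at (1.4, 0.4), ∇J = (1.6, 14.4) → (1.4, 0.4) − 0.05·(1.6, 14.4) = (1.32, -0.32)
Step 3: at (1.32, -0.32), ∇J = (1.28, -11.52) → (1.32, -0.32) − 0.05·(1.28, -11.52) = (1.256, 0.256)
Step 4: at (1.256, 0.256), ∇J = (1.024, 9.216) → (1.256, 0.256) − 0.05·(1.024, 9.216) = (1.2048, -0.2048)
J(1.2048, -0.2048) = 0.8388608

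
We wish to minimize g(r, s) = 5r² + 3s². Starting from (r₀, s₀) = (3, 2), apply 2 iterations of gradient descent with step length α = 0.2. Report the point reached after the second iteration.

(3, 0.08)

∇g = (10r, 6s)
(r₁, s₁) = (3, 2) − 0.2·(30, 12) = (-3, -0.4)
(r₂, s₂) = (-3, -0.4) − 0.2·(-30, -2.4) = (3, 0.08)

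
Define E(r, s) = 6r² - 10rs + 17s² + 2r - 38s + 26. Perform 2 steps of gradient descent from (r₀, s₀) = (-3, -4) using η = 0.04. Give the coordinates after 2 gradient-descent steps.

∇E = (12r - 10s + 2, -10r + 34s - 38)
(r₁, s₁) = (-3, -4) − 0.04·(6, -144) = (-3.24, 1.76)
(r₂, s₂) = (-3.24, 1.76) − 0.04·(-54.48, 54.24) = (-1.0608, -0.4096)

(-1.0608, -0.4096)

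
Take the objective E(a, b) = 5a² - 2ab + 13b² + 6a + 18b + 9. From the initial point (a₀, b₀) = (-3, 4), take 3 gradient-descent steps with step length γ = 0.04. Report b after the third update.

-0.796416

∇E = (10a - 2b + 6, -2a + 26b + 18)
Step 1: at (-3, 4), ∇E = (-32, 128) → (-3, 4) − 0.04·(-32, 128) = (-1.72, -1.12)
Step 2: at (-1.72, -1.12), ∇E = (-8.96, -7.68) → (-1.72, -1.12) − 0.04·(-8.96, -7.68) = (-1.3616, -0.8128)
Step 3: at (-1.3616, -0.8128), ∇E = (-5.9904, -0.4096) → (-1.3616, -0.8128) − 0.04·(-5.9904, -0.4096) = (-1.121984, -0.796416)
b = -0.796416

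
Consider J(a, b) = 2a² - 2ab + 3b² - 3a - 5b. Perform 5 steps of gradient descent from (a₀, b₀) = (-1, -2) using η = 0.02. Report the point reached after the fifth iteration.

∇J = (4a - 2b - 3, -2a + 6b - 5)
Step 1: at (-1, -2), ∇J = (-3, -15) → (-1, -2) − 0.02·(-3, -15) = (-0.94, -1.7)
Step 2: at (-0.94, -1.7), ∇J = (-3.36, -13.32) → (-0.94, -1.7) − 0.02·(-3.36, -13.32) = (-0.8728, -1.4336)
Step 3: at (-0.8728, -1.4336), ∇J = (-3.624, -11.856) → (-0.8728, -1.4336) − 0.02·(-3.624, -11.856) = (-0.80032, -1.19648)
Step 4: at (-0.80032, -1.19648), ∇J = (-3.80832, -10.57824) → (-0.80032, -1.19648) − 0.02·(-3.80832, -10.57824) = (-0.7241536, -0.9849152)
Step 5: at (-0.7241536, -0.9849152), ∇J = (-3.926784, -9.461184) → (-0.7241536, -0.9849152) − 0.02·(-3.926784, -9.461184) = (-0.64561792, -0.79569152)

(-0.64561792, -0.79569152)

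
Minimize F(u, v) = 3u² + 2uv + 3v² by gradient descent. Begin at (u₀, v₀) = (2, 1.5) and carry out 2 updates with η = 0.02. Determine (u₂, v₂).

(1.4464, 1.0232)

∇F = (6u + 2v, 2u + 6v)
Step 1: at (2, 1.5), ∇F = (15, 13) → (2, 1.5) − 0.02·(15, 13) = (1.7, 1.24)
Step 2: at (1.7, 1.24), ∇F = (12.68, 10.84) → (1.7, 1.24) − 0.02·(12.68, 10.84) = (1.4464, 1.0232)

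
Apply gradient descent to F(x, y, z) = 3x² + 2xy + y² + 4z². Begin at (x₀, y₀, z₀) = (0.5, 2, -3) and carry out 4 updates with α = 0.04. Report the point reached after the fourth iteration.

(-0.20665216, 1.39410944, -0.64144128)

∇F = (6x + 2y, 2x + 2y, 8z)
Step 1: at (0.5, 2, -3), ∇F = (7, 5, -24) → (0.5, 2, -3) − 0.04·(7, 5, -24) = (0.22, 1.8, -2.04)
Step 2: at (0.22, 1.8, -2.04), ∇F = (4.92, 4.04, -16.32) → (0.22, 1.8, -2.04) − 0.04·(4.92, 4.04, -16.32) = (0.0232, 1.6384, -1.3872)
Step 3: at (0.0232, 1.6384, -1.3872), ∇F = (3.416, 3.3232, -11.0976) → (0.0232, 1.6384, -1.3872) − 0.04·(3.416, 3.3232, -11.0976) = (-0.11344, 1.505472, -0.943296)
Step 4: at (-0.11344, 1.505472, -0.943296), ∇F = (2.330304, 2.784064, -7.546368) → (-0.11344, 1.505472, -0.943296) − 0.04·(2.330304, 2.784064, -7.546368) = (-0.20665216, 1.39410944, -0.64144128)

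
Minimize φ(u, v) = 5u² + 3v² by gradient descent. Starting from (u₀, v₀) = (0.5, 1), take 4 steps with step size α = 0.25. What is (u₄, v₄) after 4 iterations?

(2.53125, 0.0625)

∇φ = (10u, 6v)
Step 1: at (0.5, 1), ∇φ = (5, 6) → (0.5, 1) − 0.25·(5, 6) = (-0.75, -0.5)
Step 2: at (-0.75, -0.5), ∇φ = (-7.5, -3) → (-0.75, -0.5) − 0.25·(-7.5, -3) = (1.125, 0.25)
Step 3: at (1.125, 0.25), ∇φ = (11.25, 1.5) → (1.125, 0.25) − 0.25·(11.25, 1.5) = (-1.6875, -0.125)
Step 4: at (-1.6875, -0.125), ∇φ = (-16.875, -0.75) → (-1.6875, -0.125) − 0.25·(-16.875, -0.75) = (2.53125, 0.0625)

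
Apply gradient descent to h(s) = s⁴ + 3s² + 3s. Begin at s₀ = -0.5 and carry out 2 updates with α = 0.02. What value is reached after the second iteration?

-0.48178808

h′(s) = 4s³ + 6s + 3
s₁ = -0.5 − 0.02·(-0.5) = -0.49
s₂ = -0.49 − 0.02·(-0.410596) = -0.48178808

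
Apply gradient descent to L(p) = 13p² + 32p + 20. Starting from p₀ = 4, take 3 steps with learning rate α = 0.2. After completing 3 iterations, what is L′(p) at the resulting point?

-10075.968

L′(p) = 26p + 32
Step 1: L′(4) = 136; p₁ = 4 − 0.2·136 = -23.2
Step 2: L′(-23.2) = -571.2; p₂ = -23.2 − 0.2·(-571.2) = 91.04
Step 3: L′(91.04) = 2399.04; p₃ = 91.04 − 0.2·2399.04 = -388.768
L′(p) at (-388.768) = -10075.968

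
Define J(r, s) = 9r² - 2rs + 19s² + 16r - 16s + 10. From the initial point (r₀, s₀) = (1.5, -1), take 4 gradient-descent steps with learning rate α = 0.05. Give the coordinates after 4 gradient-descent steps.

∇J = (18r - 2s + 16, -2r + 38s - 16)
Step 1: at (1.5, -1), ∇J = (45, -57) → (1.5, -1) − 0.05·(45, -57) = (-0.75, 1.85)
Step 2: at (-0.75, 1.85), ∇J = (-1.2, 55.8) → (-0.75, 1.85) − 0.05·(-1.2, 55.8) = (-0.69, -0.94)
Step 3: at (-0.69, -0.94), ∇J = (5.46, -50.34) → (-0.69, -0.94) − 0.05·(5.46, -50.34) = (-0.963, 1.577)
Step 4: at (-0.963, 1.577), ∇J = (-4.488, 45.852) → (-0.963, 1.577) − 0.05·(-4.488, 45.852) = (-0.7386, -0.7156)

(-0.7386, -0.7156)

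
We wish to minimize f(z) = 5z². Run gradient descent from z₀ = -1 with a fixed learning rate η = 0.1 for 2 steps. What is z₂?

0

f′(z) = 10z
z₁ = -1 − 0.1·(-10) = 0
z₂ = 0 − 0.1·0 = 0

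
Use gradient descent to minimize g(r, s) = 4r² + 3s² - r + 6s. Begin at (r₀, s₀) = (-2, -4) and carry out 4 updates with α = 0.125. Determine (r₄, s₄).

∇g = (8r - 1, 6s + 6)
(r₁, s₁) = (-2, -4) − 0.125·(-17, -18) = (0.125, -1.75)
(r₂, s₂) = (0.125, -1.75) − 0.125·(0, -4.5) = (0.125, -1.1875)
(r₃, s₃) = (0.125, -1.1875) − 0.125·(0, -1.125) = (0.125, -1.046875)
(r₄, s₄) = (0.125, -1.046875) − 0.125·(0, -0.28125) = (0.125, -1.01171875)

(0.125, -1.01171875)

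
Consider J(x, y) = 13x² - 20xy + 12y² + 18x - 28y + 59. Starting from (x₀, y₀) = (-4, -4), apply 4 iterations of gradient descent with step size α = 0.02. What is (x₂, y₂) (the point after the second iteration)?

(-3.4704, -2.6144)

∇J = (26x - 20y + 18, -20x + 24y - 28)
(x₁, y₁) = (-4, -4) − 0.02·(-6, -44) = (-3.88, -3.12)
(x₂, y₂) = (-3.88, -3.12) − 0.02·(-20.48, -25.28) = (-3.4704, -2.6144)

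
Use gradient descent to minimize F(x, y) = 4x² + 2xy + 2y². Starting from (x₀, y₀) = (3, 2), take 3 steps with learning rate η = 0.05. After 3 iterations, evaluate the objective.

1.952902

∇F = (8x + 2y, 2x + 4y)
Step 1: at (3, 2), ∇F = (28, 14) → (3, 2) − 0.05·(28, 14) = (1.6, 1.3)
Step 2: at (1.6, 1.3), ∇F = (15.4, 8.4) → (1.6, 1.3) − 0.05·(15.4, 8.4) = (0.83, 0.88)
Step 3: at (0.83, 0.88), ∇F = (8.4, 5.18) → (0.83, 0.88) − 0.05·(8.4, 5.18) = (0.41, 0.621)
F(0.41, 0.621) = 1.952902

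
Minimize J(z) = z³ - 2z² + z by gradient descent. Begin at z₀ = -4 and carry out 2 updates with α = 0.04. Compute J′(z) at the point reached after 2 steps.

J′(z) = 3z² - 4z + 1
z₁ = -4 − 0.04·65 = -6.6
z₂ = -6.6 − 0.04·158.08 = -12.9232
J′(z) at (-12.9232) = 553.72009472

553.72009472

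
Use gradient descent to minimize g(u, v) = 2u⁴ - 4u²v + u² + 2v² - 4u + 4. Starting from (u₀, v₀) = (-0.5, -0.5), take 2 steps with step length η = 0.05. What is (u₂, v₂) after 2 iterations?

(0.1244, -0.278)

∇g = (8u³ - 8uv + 2u - 4, -4u² + 4v)
(u₁, v₁) = (-0.5, -0.5) − 0.05·(-8, -3) = (-0.1, -0.35)
(u₂, v₂) = (-0.1, -0.35) − 0.05·(-4.488, -1.44) = (0.1244, -0.278)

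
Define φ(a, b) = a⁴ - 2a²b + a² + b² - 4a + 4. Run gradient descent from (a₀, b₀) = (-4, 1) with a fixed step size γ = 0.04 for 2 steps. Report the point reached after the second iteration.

∇φ = (4a³ - 4ab + 2a - 4, -2a² + 2b)
Step 1: at (-4, 1), ∇φ = (-252, -30) → (-4, 1) − 0.04·(-252, -30) = (6.08, 2.2)
Step 2: at (6.08, 2.2), ∇φ = (853.678848, -69.5328) → (6.08, 2.2) − 0.04·(853.678848, -69.5328) = (-28.06715392, 4.981312)

(-28.06715392, 4.981312)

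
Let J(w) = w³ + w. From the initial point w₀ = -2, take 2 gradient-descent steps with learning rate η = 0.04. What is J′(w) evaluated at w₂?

J′(w) = 3w² + 1
Step 1: J′(-2) = 13; w₁ = -2 − 0.04·13 = -2.52
Step 2: J′(-2.52) = 20.0512; w₂ = -2.52 − 0.04·20.0512 = -3.322048
J′(w) at (-3.322048) = 34.108008742912

34.108008742912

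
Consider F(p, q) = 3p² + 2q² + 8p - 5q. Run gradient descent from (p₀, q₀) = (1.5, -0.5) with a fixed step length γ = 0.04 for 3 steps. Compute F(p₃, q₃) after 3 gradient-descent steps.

∇F = (6p + 8, 4q - 5)
Step 1: at (1.5, -0.5), ∇F = (17, -7) → (1.5, -0.5) − 0.04·(17, -7) = (0.82, -0.22)
Step 2: at (0.82, -0.22), ∇F = (12.92, -5.88) → (0.82, -0.22) − 0.04·(12.92, -5.88) = (0.3032, 0.0152)
Step 3: at (0.3032, 0.0152), ∇F = (9.8192, -4.9392) → (0.3032, 0.0152) − 0.04·(9.8192, -4.9392) = (-0.089568, 0.212768)
F(-0.089568, 0.212768) = -1.66577627648

-1.66577627648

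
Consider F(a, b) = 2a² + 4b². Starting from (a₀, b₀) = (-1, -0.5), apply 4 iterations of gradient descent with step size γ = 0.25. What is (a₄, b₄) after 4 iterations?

∇F = (4a, 8b)
Step 1: at (-1, -0.5), ∇F = (-4, -4) → (-1, -0.5) − 0.25·(-4, -4) = (0, 0.5)
Step 2: at (0, 0.5), ∇F = (0, 4) → (0, 0.5) − 0.25·(0, 4) = (0, -0.5)
Step 3: at (0, -0.5), ∇F = (0, -4) → (0, -0.5) − 0.25·(0, -4) = (0, 0.5)
Step 4: at (0, 0.5), ∇F = (0, 4) → (0, 0.5) − 0.25·(0, 4) = (0, -0.5)

(0, -0.5)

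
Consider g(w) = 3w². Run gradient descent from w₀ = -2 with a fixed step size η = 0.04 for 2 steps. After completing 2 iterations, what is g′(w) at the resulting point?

g′(w) = 6w
w₁ = -2 − 0.04·(-12) = -1.52
w₂ = -1.52 − 0.04·(-9.12) = -1.1552
g′(w) at (-1.1552) = -6.9312

-6.9312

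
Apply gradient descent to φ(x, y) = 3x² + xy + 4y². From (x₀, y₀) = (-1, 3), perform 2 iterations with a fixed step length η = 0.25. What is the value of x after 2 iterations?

∇φ = (6x + y, x + 8y)
Step 1: at (-1, 3), ∇φ = (-3, 23) → (-1, 3) − 0.25·(-3, 23) = (-0.25, -2.75)
Step 2: at (-0.25, -2.75), ∇φ = (-4.25, -22.25) → (-0.25, -2.75) − 0.25·(-4.25, -22.25) = (0.8125, 2.8125)
x = 0.8125

0.8125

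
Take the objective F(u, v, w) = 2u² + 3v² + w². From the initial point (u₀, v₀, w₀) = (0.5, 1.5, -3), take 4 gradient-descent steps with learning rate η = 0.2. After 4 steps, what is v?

0.0024

∇F = (4u, 6v, 2w)
Step 1: at (0.5, 1.5, -3), ∇F = (2, 9, -6) → (0.5, 1.5, -3) − 0.2·(2, 9, -6) = (0.1, -0.3, -1.8)
Step 2: at (0.1, -0.3, -1.8), ∇F = (0.4, -1.8, -3.6) → (0.1, -0.3, -1.8) − 0.2·(0.4, -1.8, -3.6) = (0.02, 0.06, -1.08)
Step 3: at (0.02, 0.06, -1.08), ∇F = (0.08, 0.36, -2.16) → (0.02, 0.06, -1.08) − 0.2·(0.08, 0.36, -2.16) = (0.004, -0.012, -0.648)
Step 4: at (0.004, -0.012, -0.648), ∇F = (0.016, -0.072, -1.296) → (0.004, -0.012, -0.648) − 0.2·(0.016, -0.072, -1.296) = (0.0008, 0.0024, -0.3888)
v = 0.0024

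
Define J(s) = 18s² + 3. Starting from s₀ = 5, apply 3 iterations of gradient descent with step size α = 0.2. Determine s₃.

-1191.64

J′(s) = 36s
s₁ = 5 − 0.2·180 = -31
s₂ = -31 − 0.2·(-1116) = 192.2
s₃ = 192.2 − 0.2·6919.2 = -1191.64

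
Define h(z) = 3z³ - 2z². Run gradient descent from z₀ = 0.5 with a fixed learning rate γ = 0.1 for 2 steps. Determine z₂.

0.4619375

h′(z) = 9z² - 4z
z₁ = 0.5 − 0.1·0.25 = 0.475
z₂ = 0.475 − 0.1·0.130625 = 0.4619375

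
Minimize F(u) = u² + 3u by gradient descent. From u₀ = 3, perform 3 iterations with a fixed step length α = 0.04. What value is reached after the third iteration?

2.004096

F′(u) = 2u + 3
Step 1: F′(3) = 9; u₁ = 3 − 0.04·9 = 2.64
Step 2: F′(2.64) = 8.28; u₂ = 2.64 − 0.04·8.28 = 2.3088
Step 3: F′(2.3088) = 7.6176; u₃ = 2.3088 − 0.04·7.6176 = 2.004096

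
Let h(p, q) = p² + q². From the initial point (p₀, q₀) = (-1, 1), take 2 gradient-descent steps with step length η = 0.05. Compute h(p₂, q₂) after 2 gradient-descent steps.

1.3122

∇h = (2p, 2q)
Step 1: at (-1, 1), ∇h = (-2, 2) → (-1, 1) − 0.05·(-2, 2) = (-0.9, 0.9)
Step 2: at (-0.9, 0.9), ∇h = (-1.8, 1.8) → (-0.9, 0.9) − 0.05·(-1.8, 1.8) = (-0.81, 0.81)
h(-0.81, 0.81) = 1.3122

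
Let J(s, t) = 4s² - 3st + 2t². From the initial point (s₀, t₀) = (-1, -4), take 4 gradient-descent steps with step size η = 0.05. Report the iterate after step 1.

(-1.2, -3.35)

∇J = (8s - 3t, -3s + 4t)
(s₁, t₁) = (-1, -4) − 0.05·(4, -13) = (-1.2, -3.35)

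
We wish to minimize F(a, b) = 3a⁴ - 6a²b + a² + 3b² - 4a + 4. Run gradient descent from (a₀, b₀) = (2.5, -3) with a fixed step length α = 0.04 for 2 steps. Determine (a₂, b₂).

(305.03283712, 17.323104)

∇F = (12a³ - 12ab + 2a - 4, -6a² + 6b)
(a₁, b₁) = (2.5, -3) − 0.04·(278.5, -55.5) = (-8.64, -0.78)
(a₂, b₂) = (-8.64, -0.78) − 0.04·(-7841.820928, -452.5776) = (305.03283712, 17.323104)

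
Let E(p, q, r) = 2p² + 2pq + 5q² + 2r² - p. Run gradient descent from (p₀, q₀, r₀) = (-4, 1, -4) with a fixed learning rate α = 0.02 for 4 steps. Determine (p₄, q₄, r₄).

∇E = (4p + 2q - 1, 2p + 10q, 4r)
(p₁, q₁, r₁) = (-4, 1, -4) − 0.02·(-15, 2, -16) = (-3.7, 0.96, -3.68)
(p₂, q₂, r₂) = (-3.7, 0.96, -3.68) − 0.02·(-13.88, 2.2, -14.72) = (-3.4224, 0.916, -3.3856)
(p₃, q₃, r₃) = (-3.4224, 0.916, -3.3856) − 0.02·(-12.8576, 2.3152, -13.5424) = (-3.165248, 0.869696, -3.114752)
(p₄, q₄, r₄) = (-3.165248, 0.869696, -3.114752) − 0.02·(-11.9216, 2.366464, -12.459008) = (-2.926816, 0.82236672, -2.86557184)

(-2.926816, 0.82236672, -2.86557184)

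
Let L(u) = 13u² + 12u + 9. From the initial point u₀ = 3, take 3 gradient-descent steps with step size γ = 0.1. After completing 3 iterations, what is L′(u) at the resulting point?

L′(u) = 26u + 12
Step 1: L′(3) = 90; u₁ = 3 − 0.1·90 = -6
Step 2: L′(-6) = -144; u₂ = -6 − 0.1·(-144) = 8.4
Step 3: L′(8.4) = 230.4; u₃ = 8.4 − 0.1·230.4 = -14.64
L′(u) at (-14.64) = -368.64

-368.64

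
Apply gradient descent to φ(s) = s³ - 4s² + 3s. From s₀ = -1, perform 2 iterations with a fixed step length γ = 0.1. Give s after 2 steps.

-6.348

φ′(s) = 3s² - 8s + 3
s₁ = -1 − 0.1·14 = -2.4
s₂ = -2.4 − 0.1·39.48 = -6.348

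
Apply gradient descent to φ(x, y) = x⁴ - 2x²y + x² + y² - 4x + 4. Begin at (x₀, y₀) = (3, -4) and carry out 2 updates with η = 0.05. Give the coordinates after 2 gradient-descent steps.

∇φ = (4x³ - 4xy + 2x - 4, -2x² + 2y)
Step 1: at (3, -4), ∇φ = (158, -26) → (3, -4) − 0.05·(158, -26) = (-4.9, -2.7)
Step 2: at (-4.9, -2.7), ∇φ = (-537.316, -53.42) → (-4.9, -2.7) − 0.05·(-537.316, -53.42) = (21.9658, -0.029)

(21.9658, -0.029)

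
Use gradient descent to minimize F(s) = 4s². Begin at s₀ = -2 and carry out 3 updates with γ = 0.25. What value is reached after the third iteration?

F′(s) = 8s
Step 1: F′(-2) = -16; s₁ = -2 − 0.25·(-16) = 2
Step 2: F′(2) = 16; s₂ = 2 − 0.25·16 = -2
Step 3: F′(-2) = -16; s₃ = -2 − 0.25·(-16) = 2

2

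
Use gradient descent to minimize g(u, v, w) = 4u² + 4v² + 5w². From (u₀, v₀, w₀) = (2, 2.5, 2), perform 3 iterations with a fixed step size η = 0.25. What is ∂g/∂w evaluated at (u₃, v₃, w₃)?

∇g = (8u, 8v, 10w)
Step 1: at (2, 2.5, 2), ∇g = (16, 20, 20) → (2, 2.5, 2) − 0.25·(16, 20, 20) = (-2, -2.5, -3)
Step 2: at (-2, -2.5, -3), ∇g = (-16, -20, -30) → (-2, -2.5, -3) − 0.25·(-16, -20, -30) = (2, 2.5, 4.5)
Step 3: at (2, 2.5, 4.5), ∇g = (16, 20, 45) → (2, 2.5, 4.5) − 0.25·(16, 20, 45) = (-2, -2.5, -6.75)
∂g/∂w at (-2, -2.5, -6.75) = -67.5

-67.5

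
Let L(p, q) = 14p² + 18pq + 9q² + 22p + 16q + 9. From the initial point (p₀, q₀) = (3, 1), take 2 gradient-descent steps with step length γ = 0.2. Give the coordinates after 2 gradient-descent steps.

(155.64, 118.44)

∇L = (28p + 18q + 22, 18p + 18q + 16)
(p₁, q₁) = (3, 1) − 0.2·(124, 88) = (-21.8, -16.6)
(p₂, q₂) = (-21.8, -16.6) − 0.2·(-887.2, -675.2) = (155.64, 118.44)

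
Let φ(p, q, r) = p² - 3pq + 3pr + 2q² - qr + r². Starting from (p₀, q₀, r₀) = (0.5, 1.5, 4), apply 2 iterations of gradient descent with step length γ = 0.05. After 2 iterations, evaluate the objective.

8.746053125

∇φ = (2p - 3q + 3r, -3p + 4q - r, 3p - q + 2r)
(p₁, q₁, r₁) = (0.5, 1.5, 4) − 0.05·(8.5, 0.5, 8) = (0.075, 1.475, 3.6)
(p₂, q₂, r₂) = (0.075, 1.475, 3.6) − 0.05·(6.525, 2.075, 5.95) = (-0.25125, 1.37125, 3.3025)
φ(-0.25125, 1.37125, 3.3025) = 8.746053125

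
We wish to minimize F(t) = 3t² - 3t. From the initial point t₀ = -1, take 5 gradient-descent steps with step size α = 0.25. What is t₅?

F′(t) = 6t - 3
t₁ = -1 − 0.25·(-9) = 1.25
t₂ = 1.25 − 0.25·4.5 = 0.125
t₃ = 0.125 − 0.25·(-2.25) = 0.6875
t₄ = 0.6875 − 0.25·1.125 = 0.40625
t₅ = 0.40625 − 0.25·(-0.5625) = 0.546875

0.546875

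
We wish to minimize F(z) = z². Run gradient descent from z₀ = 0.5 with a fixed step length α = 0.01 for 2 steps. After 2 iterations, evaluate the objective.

0.23059204

F′(z) = 2z
z₁ = 0.5 − 0.01·1 = 0.49
z₂ = 0.49 − 0.01·0.98 = 0.4802
F(0.4802) = 0.23059204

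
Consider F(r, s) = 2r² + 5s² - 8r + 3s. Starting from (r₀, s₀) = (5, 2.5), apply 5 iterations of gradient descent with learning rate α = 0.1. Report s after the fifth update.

-0.3

∇F = (4r - 8, 10s + 3)
(r₁, s₁) = (5, 2.5) − 0.1·(12, 28) = (3.8, -0.3)
(r₂, s₂) = (3.8, -0.3) − 0.1·(7.2, 0) = (3.08, -0.3)
(r₃, s₃) = (3.08, -0.3) − 0.1·(4.32, 0) = (2.648, -0.3)
(r₄, s₄) = (2.648, -0.3) − 0.1·(2.592, 0) = (2.3888, -0.3)
(r₅, s₅) = (2.3888, -0.3) − 0.1·(1.5552, 0) = (2.23328, -0.3)
s = -0.3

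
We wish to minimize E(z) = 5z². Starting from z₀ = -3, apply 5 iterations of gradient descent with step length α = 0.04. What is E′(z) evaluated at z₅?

E′(z) = 10z
Step 1: E′(-3) = -30; z₁ = -3 − 0.04·(-30) = -1.8
Step 2: E′(-1.8) = -18; z₂ = -1.8 − 0.04·(-18) = -1.08
Step 3: E′(-1.08) = -10.8; z₃ = -1.08 − 0.04·(-10.8) = -0.648
Step 4: E′(-0.648) = -6.48; z₄ = -0.648 − 0.04·(-6.48) = -0.3888
Step 5: E′(-0.3888) = -3.888; z₅ = -0.3888 − 0.04·(-3.888) = -0.23328
E′(z) at (-0.23328) = -2.3328

-2.3328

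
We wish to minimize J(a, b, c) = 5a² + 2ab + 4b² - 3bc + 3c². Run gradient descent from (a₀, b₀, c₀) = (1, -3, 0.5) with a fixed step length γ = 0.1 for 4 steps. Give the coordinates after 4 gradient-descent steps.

(0.0521, -0.1689, -0.20935)

∇J = (10a + 2b, 2a + 8b - 3c, -3b + 6c)
(a₁, b₁, c₁) = (1, -3, 0.5) − 0.1·(4, -23.5, 12) = (0.6, -0.65, -0.7)
(a₂, b₂, c₂) = (0.6, -0.65, -0.7) − 0.1·(4.7, -1.9, -2.25) = (0.13, -0.46, -0.475)
(a₃, b₃, c₃) = (0.13, -0.46, -0.475) − 0.1·(0.38, -1.995, -1.47) = (0.092, -0.2605, -0.328)
(a₄, b₄, c₄) = (0.092, -0.2605, -0.328) − 0.1·(0.399, -0.916, -1.1865) = (0.0521, -0.1689, -0.20935)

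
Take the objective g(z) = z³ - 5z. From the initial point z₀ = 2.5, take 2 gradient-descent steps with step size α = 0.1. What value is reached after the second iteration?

g′(z) = 3z² - 5
z₁ = 2.5 − 0.1·13.75 = 1.125
z₂ = 1.125 − 0.1·(-1.203125) = 1.2453125

1.2453125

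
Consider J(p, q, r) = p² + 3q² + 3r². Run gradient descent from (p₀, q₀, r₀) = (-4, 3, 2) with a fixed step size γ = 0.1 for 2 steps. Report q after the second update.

∇J = (2p, 6q, 6r)
Step 1: at (-4, 3, 2), ∇J = (-8, 18, 12) → (-4, 3, 2) − 0.1·(-8, 18, 12) = (-3.2, 1.2, 0.8)
Step 2: at (-3.2, 1.2, 0.8), ∇J = (-6.4, 7.2, 4.8) → (-3.2, 1.2, 0.8) − 0.1·(-6.4, 7.2, 4.8) = (-2.56, 0.48, 0.32)
q = 0.48

0.48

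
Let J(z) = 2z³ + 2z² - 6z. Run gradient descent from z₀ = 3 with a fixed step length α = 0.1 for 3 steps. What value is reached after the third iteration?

-29.496

J′(z) = 6z² + 4z - 6
Step 1: J′(3) = 60; z₁ = 3 − 0.1·60 = -3
Step 2: J′(-3) = 36; z₂ = -3 − 0.1·36 = -6.6
Step 3: J′(-6.6) = 228.96; z₃ = -6.6 − 0.1·228.96 = -29.496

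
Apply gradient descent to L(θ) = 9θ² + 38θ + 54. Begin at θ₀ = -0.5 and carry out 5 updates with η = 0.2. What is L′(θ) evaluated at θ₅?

L′(θ) = 18θ + 38
θ₁ = -0.5 − 0.2·29 = -6.3
θ₂ = -6.3 − 0.2·(-75.4) = 8.78
θ₃ = 8.78 − 0.2·196.04 = -30.428
θ₄ = -30.428 − 0.2·(-509.704) = 71.5128
θ₅ = 71.5128 − 0.2·1325.2304 = -193.53328
L′(θ) at (-193.53328) = -3445.59904

-3445.59904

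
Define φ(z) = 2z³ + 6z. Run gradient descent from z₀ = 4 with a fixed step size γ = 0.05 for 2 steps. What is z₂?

-1.763

φ′(z) = 6z² + 6
Step 1: φ′(4) = 102; z₁ = 4 − 0.05·102 = -1.1
Step 2: φ′(-1.1) = 13.26; z₂ = -1.1 − 0.05·13.26 = -1.763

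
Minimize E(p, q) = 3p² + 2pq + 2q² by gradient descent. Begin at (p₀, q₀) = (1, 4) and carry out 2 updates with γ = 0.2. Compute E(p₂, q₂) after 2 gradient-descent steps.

∇E = (6p + 2q, 2p + 4q)
Step 1: at (1, 4), ∇E = (14, 18) → (1, 4) − 0.2·(14, 18) = (-1.8, 0.4)
Step 2: at (-1.8, 0.4), ∇E = (-10, -2) → (-1.8, 0.4) − 0.2·(-10, -2) = (0.2, 0.8)
E(0.2, 0.8) = 1.72

1.72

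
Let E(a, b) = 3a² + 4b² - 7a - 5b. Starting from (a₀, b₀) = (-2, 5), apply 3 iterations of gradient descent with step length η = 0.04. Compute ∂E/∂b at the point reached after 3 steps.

∇E = (6a - 7, 8b - 5)
Step 1: at (-2, 5), ∇E = (-19, 35) → (-2, 5) − 0.04·(-19, 35) = (-1.24, 3.6)
Step 2: at (-1.24, 3.6), ∇E = (-14.44, 23.8) → (-1.24, 3.6) − 0.04·(-14.44, 23.8) = (-0.6624, 2.648)
Step 3: at (-0.6624, 2.648), ∇E = (-10.9744, 16.184) → (-0.6624, 2.648) − 0.04·(-10.9744, 16.184) = (-0.223424, 2.00064)
∂E/∂b at (-0.223424, 2.00064) = 11.00512

11.00512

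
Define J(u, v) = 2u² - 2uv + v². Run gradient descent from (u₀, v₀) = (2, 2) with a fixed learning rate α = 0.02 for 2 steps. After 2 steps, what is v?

1.9968

∇J = (4u - 2v, -2u + 2v)
Step 1: at (2, 2), ∇J = (4, 0) → (2, 2) − 0.02·(4, 0) = (1.92, 2)
Step 2: at (1.92, 2), ∇J = (3.68, 0.16) → (1.92, 2) − 0.02·(3.68, 0.16) = (1.8464, 1.9968)
v = 1.9968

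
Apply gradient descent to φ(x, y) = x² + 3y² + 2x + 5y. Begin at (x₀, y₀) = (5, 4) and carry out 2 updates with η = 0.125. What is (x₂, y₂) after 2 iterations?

∇φ = (2x + 2, 6y + 5)
(x₁, y₁) = (5, 4) − 0.125·(12, 29) = (3.5, 0.375)
(x₂, y₂) = (3.5, 0.375) − 0.125·(9, 7.25) = (2.375, -0.53125)

(2.375, -0.53125)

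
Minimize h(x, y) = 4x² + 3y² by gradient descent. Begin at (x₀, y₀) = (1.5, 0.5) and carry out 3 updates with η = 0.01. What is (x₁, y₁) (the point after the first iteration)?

∇h = (8x, 6y)
(x₁, y₁) = (1.5, 0.5) − 0.01·(12, 3) = (1.38, 0.47)

(1.38, 0.47)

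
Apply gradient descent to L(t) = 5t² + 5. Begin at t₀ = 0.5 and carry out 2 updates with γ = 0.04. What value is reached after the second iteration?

0.18

L′(t) = 10t
t₁ = 0.5 − 0.04·5 = 0.3
t₂ = 0.3 − 0.04·3 = 0.18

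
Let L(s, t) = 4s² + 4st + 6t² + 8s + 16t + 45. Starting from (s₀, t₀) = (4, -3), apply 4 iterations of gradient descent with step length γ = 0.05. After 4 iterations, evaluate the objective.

∇L = (8s + 4t + 8, 4s + 12t + 16)
Step 1: at (4, -3), ∇L = (28, -4) → (4, -3) − 0.05·(28, -4) = (2.6, -2.8)
Step 2: at (2.6, -2.8), ∇L = (17.6, -7.2) → (2.6, -2.8) − 0.05·(17.6, -7.2) = (1.72, -2.44)
Step 3: at (1.72, -2.44), ∇L = (12, -6.4) → (1.72, -2.44) − 0.05·(12, -6.4) = (1.12, -2.12)
Step 4: at (1.12, -2.12), ∇L = (8.48, -4.96) → (1.12, -2.12) − 0.05·(8.48, -4.96) = (0.696, -1.872)
L(0.696, -1.872) = 38.36832

38.36832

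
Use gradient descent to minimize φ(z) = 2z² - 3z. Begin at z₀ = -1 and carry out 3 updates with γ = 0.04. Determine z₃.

-0.287232

φ′(z) = 4z - 3
z₁ = -1 − 0.04·(-7) = -0.72
z₂ = -0.72 − 0.04·(-5.88) = -0.4848
z₃ = -0.4848 − 0.04·(-4.9392) = -0.287232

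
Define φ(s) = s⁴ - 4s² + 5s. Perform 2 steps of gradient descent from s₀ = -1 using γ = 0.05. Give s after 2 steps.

φ′(s) = 4s³ - 8s + 5
s₁ = -1 − 0.05·9 = -1.45
s₂ = -1.45 − 0.05·4.4055 = -1.670275

-1.670275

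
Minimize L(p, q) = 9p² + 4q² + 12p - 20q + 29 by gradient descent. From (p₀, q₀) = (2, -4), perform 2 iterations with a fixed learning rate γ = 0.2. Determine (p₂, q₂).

(17.36, 0.16)

∇L = (18p + 12, 8q - 20)
(p₁, q₁) = (2, -4) − 0.2·(48, -52) = (-7.6, 6.4)
(p₂, q₂) = (-7.6, 6.4) − 0.2·(-124.8, 31.2) = (17.36, 0.16)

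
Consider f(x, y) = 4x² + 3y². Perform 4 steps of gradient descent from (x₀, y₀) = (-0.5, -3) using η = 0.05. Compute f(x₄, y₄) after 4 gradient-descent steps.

1.57329243

∇f = (8x, 6y)
Step 1: at (-0.5, -3), ∇f = (-4, -18) → (-0.5, -3) − 0.05·(-4, -18) = (-0.3, -2.1)
Step 2: at (-0.3, -2.1), ∇f = (-2.4, -12.6) → (-0.3, -2.1) − 0.05·(-2.4, -12.6) = (-0.18, -1.47)
Step 3: at (-0.18, -1.47), ∇f = (-1.44, -8.82) → (-0.18, -1.47) − 0.05·(-1.44, -8.82) = (-0.108, -1.029)
Step 4: at (-0.108, -1.029), ∇f = (-0.864, -6.174) → (-0.108, -1.029) − 0.05·(-0.864, -6.174) = (-0.0648, -0.7203)
f(-0.0648, -0.7203) = 1.57329243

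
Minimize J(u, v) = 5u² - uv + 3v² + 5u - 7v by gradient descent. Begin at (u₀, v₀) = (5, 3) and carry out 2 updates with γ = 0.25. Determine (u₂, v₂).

∇J = (10u - v + 5, -u + 6v - 7)
(u₁, v₁) = (5, 3) − 0.25·(52, 6) = (-8, 1.5)
(u₂, v₂) = (-8, 1.5) − 0.25·(-76.5, 10) = (11.125, -1)

(11.125, -1)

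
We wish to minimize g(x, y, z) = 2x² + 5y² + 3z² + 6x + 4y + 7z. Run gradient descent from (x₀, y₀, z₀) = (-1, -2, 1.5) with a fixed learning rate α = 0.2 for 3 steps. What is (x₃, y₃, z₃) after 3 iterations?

∇g = (4x + 6, 10y + 4, 6z + 7)
Step 1: at (-1, -2, 1.5), ∇g = (2, -16, 16) → (-1, -2, 1.5) − 0.2·(2, -16, 16) = (-1.4, 1.2, -1.7)
Step 2: at (-1.4, 1.2, -1.7), ∇g = (0.4, 16, -3.2) → (-1.4, 1.2, -1.7) − 0.2·(0.4, 16, -3.2) = (-1.48, -2, -1.06)
Step 3: at (-1.48, -2, -1.06), ∇g = (0.08, -16, 0.64) → (-1.48, -2, -1.06) − 0.2·(0.08, -16, 0.64) = (-1.496, 1.2, -1.188)

(-1.496, 1.2, -1.188)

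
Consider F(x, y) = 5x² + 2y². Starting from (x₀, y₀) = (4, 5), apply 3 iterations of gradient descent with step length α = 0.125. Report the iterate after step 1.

∇F = (10x, 4y)
Step 1: at (4, 5), ∇F = (40, 20) → (4, 5) − 0.125·(40, 20) = (-1, 2.5)

(-1, 2.5)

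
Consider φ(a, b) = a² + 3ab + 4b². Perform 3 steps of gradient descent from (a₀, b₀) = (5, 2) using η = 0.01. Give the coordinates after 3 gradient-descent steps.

∇φ = (2a + 3b, 3a + 8b)
Step 1: at (5, 2), ∇φ = (16, 31) → (5, 2) − 0.01·(16, 31) = (4.84, 1.69)
Step 2: at (4.84, 1.69), ∇φ = (14.75, 28.04) → (4.84, 1.69) − 0.01·(14.75, 28.04) = (4.6925, 1.4096)
Step 3: at (4.6925, 1.4096), ∇φ = (13.6138, 25.3543) → (4.6925, 1.4096) − 0.01·(13.6138, 25.3543) = (4.556362, 1.156057)

(4.556362, 1.156057)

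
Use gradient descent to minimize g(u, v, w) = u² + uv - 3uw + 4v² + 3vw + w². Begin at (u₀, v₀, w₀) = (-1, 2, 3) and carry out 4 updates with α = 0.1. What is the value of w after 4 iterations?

∇g = (2u + v - 3w, u + 8v + 3w, -3u + 3v + 2w)
Step 1: at (-1, 2, 3), ∇g = (-9, 24, 15) → (-1, 2, 3) − 0.1·(-9, 24, 15) = (-0.1, -0.4, 1.5)
Step 2: at (-0.1, -0.4, 1.5), ∇g = (-5.1, 1.2, 2.1) → (-0.1, -0.4, 1.5) − 0.1·(-5.1, 1.2, 2.1) = (0.41, -0.52, 1.29)
Step 3: at (0.41, -0.52, 1.29), ∇g = (-3.57, 0.12, -0.21) → (0.41, -0.52, 1.29) − 0.1·(-3.57, 0.12, -0.21) = (0.767, -0.532, 1.311)
Step 4: at (0.767, -0.532, 1.311), ∇g = (-2.931, 0.444, -1.275) → (0.767, -0.532, 1.311) − 0.1·(-2.931, 0.444, -1.275) = (1.0601, -0.5764, 1.4385)
w = 1.4385

1.4385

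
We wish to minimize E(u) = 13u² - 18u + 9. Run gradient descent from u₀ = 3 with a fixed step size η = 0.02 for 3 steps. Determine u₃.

E′(u) = 26u - 18
u₁ = 3 − 0.02·60 = 1.8
u₂ = 1.8 − 0.02·28.8 = 1.224
u₃ = 1.224 − 0.02·13.824 = 0.94752

0.94752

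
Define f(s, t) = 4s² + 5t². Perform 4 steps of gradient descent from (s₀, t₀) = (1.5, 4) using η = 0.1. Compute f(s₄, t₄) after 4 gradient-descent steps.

∇f = (8s, 10t)
(s₁, t₁) = (1.5, 4) − 0.1·(12, 40) = (0.3, 0)
(s₂, t₂) = (0.3, 0) − 0.1·(2.4, 0) = (0.06, 0)
(s₃, t₃) = (0.06, 0) − 0.1·(0.48, 0) = (0.012, 0)
(s₄, t₄) = (0.012, 0) − 0.1·(0.096, 0) = (0.0024, 0)
f(0.0024, 0) = 0.00002304

0.00002304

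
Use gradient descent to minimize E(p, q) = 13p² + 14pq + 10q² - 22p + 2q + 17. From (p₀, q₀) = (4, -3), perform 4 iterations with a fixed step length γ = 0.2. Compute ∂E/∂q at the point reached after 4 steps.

32746.8256

∇E = (26p + 14q - 22, 14p + 20q + 2)
(p₁, q₁) = (4, -3) − 0.2·(40, -2) = (-4, -2.6)
(p₂, q₂) = (-4, -2.6) − 0.2·(-162.4, -106) = (28.48, 18.6)
(p₃, q₃) = (28.48, 18.6) − 0.2·(978.88, 772.72) = (-167.296, -135.944)
(p₄, q₄) = (-167.296, -135.944) − 0.2·(-6274.912, -5059.024) = (1087.6864, 875.8608)
∂E/∂q at (1087.6864, 875.8608) = 32746.8256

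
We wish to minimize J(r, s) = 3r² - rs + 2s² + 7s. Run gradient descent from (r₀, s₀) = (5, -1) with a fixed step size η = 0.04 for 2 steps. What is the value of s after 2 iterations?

-0.9024

∇J = (6r - s, -r + 4s + 7)
(r₁, s₁) = (5, -1) − 0.04·(31, -2) = (3.76, -0.92)
(r₂, s₂) = (3.76, -0.92) − 0.04·(23.48, -0.44) = (2.8208, -0.9024)
s = -0.9024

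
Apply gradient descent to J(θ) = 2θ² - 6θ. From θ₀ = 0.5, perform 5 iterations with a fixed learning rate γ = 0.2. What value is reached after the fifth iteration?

J′(θ) = 4θ - 6
Step 1: J′(0.5) = -4; θ₁ = 0.5 − 0.2·(-4) = 1.3
Step 2: J′(1.3) = -0.8; θ₂ = 1.3 − 0.2·(-0.8) = 1.46
Step 3: J′(1.46) = -0.16; θ₃ = 1.46 − 0.2·(-0.16) = 1.492
Step 4: J′(1.492) = -0.032; θ₄ = 1.492 − 0.2·(-0.032) = 1.4984
Step 5: J′(1.4984) = -0.0064; θ₅ = 1.4984 − 0.2·(-0.0064) = 1.49968

1.49968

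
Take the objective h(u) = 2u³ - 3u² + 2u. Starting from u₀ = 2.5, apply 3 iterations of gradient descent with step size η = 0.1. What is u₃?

-0.40325735

h′(u) = 6u² - 6u + 2
u₁ = 2.5 − 0.1·24.5 = 0.05
u₂ = 0.05 − 0.1·1.715 = -0.1215
u₃ = -0.1215 − 0.1·2.8175735 = -0.40325735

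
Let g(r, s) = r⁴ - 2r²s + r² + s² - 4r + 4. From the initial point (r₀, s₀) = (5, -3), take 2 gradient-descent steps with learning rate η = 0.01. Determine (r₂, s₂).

∇g = (4r³ - 4rs + 2r - 4, -2r² + 2s)
Step 1: at (5, -3), ∇g = (566, -56) → (5, -3) − 0.01·(566, -56) = (-0.66, -2.44)
Step 2: at (-0.66, -2.44), ∇g = (-12.911584, -5.7512) → (-0.66, -2.44) − 0.01·(-12.911584, -5.7512) = (-0.53088416, -2.382488)

(-0.53088416, -2.382488)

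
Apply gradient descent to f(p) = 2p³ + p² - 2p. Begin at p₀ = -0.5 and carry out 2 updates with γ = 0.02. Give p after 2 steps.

-0.437708

f′(p) = 6p² + 2p - 2
p₁ = -0.5 − 0.02·(-1.5) = -0.47
p₂ = -0.47 − 0.02·(-1.6146) = -0.437708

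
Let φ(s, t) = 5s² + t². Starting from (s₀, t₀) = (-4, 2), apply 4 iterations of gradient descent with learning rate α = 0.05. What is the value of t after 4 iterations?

∇φ = (10s, 2t)
Step 1: at (-4, 2), ∇φ = (-40, 4) → (-4, 2) − 0.05·(-40, 4) = (-2, 1.8)
Step 2: at (-2, 1.8), ∇φ = (-20, 3.6) → (-2, 1.8) − 0.05·(-20, 3.6) = (-1, 1.62)
Step 3: at (-1, 1.62), ∇φ = (-10, 3.24) → (-1, 1.62) − 0.05·(-10, 3.24) = (-0.5, 1.458)
Step 4: at (-0.5, 1.458), ∇φ = (-5, 2.916) → (-0.5, 1.458) − 0.05·(-5, 2.916) = (-0.25, 1.3122)
t = 1.3122

1.3122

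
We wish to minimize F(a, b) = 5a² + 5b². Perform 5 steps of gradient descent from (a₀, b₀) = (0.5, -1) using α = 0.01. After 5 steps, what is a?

0.295245

∇F = (10a, 10b)
(a₁, b₁) = (0.5, -1) − 0.01·(5, -10) = (0.45, -0.9)
(a₂, b₂) = (0.45, -0.9) − 0.01·(4.5, -9) = (0.405, -0.81)
(a₃, b₃) = (0.405, -0.81) − 0.01·(4.05, -8.1) = (0.3645, -0.729)
(a₄, b₄) = (0.3645, -0.729) − 0.01·(3.645, -7.29) = (0.32805, -0.6561)
(a₅, b₅) = (0.32805, -0.6561) − 0.01·(3.2805, -6.561) = (0.295245, -0.59049)
a = 0.295245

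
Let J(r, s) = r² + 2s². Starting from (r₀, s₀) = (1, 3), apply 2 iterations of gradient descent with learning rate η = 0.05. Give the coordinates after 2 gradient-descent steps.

∇J = (2r, 4s)
Step 1: at (1, 3), ∇J = (2, 12) → (1, 3) − 0.05·(2, 12) = (0.9, 2.4)
Step 2: at (0.9, 2.4), ∇J = (1.8, 9.6) → (0.9, 2.4) − 0.05·(1.8, 9.6) = (0.81, 1.92)

(0.81, 1.92)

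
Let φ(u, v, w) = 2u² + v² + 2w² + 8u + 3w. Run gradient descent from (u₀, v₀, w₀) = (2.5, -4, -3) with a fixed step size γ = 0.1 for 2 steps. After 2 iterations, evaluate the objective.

∇φ = (4u + 8, 2v, 4w + 3)
(u₁, v₁, w₁) = (2.5, -4, -3) − 0.1·(18, -8, -9) = (0.7, -3.2, -2.1)
(u₂, v₂, w₂) = (0.7, -3.2, -2.1) − 0.1·(10.8, -6.4, -5.4) = (-0.38, -2.56, -1.56)
φ(-0.38, -2.56, -1.56) = 3.9896

3.9896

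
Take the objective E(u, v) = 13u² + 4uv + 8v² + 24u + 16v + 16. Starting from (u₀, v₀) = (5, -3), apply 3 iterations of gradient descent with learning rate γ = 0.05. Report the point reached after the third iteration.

(-1.001, -0.954)

∇E = (26u + 4v + 24, 4u + 16v + 16)
(u₁, v₁) = (5, -3) − 0.05·(142, -12) = (-2.1, -2.4)
(u₂, v₂) = (-2.1, -2.4) − 0.05·(-40.2, -30.8) = (-0.09, -0.86)
(u₃, v₃) = (-0.09, -0.86) − 0.05·(18.22, 1.88) = (-1.001, -0.954)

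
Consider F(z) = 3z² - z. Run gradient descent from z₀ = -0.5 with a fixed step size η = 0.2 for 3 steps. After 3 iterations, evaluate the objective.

-0.083248

F′(z) = 6z - 1
Step 1: F′(-0.5) = -4; z₁ = -0.5 − 0.2·(-4) = 0.3
Step 2: F′(0.3) = 0.8; z₂ = 0.3 − 0.2·0.8 = 0.14
Step 3: F′(0.14) = -0.16; z₃ = 0.14 − 0.2·(-0.16) = 0.172
F(0.172) = -0.083248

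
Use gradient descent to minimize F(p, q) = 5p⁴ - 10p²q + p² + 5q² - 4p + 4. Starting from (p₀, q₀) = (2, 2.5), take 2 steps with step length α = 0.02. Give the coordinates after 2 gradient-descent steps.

(1.5392, 2.368)

∇F = (20p³ - 20pq + 2p - 4, -10p² + 10q)
Step 1: at (2, 2.5), ∇F = (60, -15) → (2, 2.5) − 0.02·(60, -15) = (0.8, 2.8)
Step 2: at (0.8, 2.8), ∇F = (-36.96, 21.6) → (0.8, 2.8) − 0.02·(-36.96, 21.6) = (1.5392, 2.368)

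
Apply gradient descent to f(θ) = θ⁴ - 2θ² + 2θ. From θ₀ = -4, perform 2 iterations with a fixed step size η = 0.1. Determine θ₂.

-3077.4368

f′(θ) = 4θ³ - 4θ + 2
θ₁ = -4 − 0.1·(-238) = 19.8
θ₂ = 19.8 − 0.1·30972.368 = -3077.4368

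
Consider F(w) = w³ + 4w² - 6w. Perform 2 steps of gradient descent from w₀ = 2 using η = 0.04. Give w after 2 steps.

0.851072

F′(w) = 3w² + 8w - 6
Step 1: F′(2) = 22; w₁ = 2 − 0.04·22 = 1.12
Step 2: F′(1.12) = 6.7232; w₂ = 1.12 − 0.04·6.7232 = 0.851072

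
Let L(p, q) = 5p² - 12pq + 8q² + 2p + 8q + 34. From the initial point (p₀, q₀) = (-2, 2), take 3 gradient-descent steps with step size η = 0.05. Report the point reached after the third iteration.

∇L = (10p - 12q + 2, -12p + 16q + 8)
(p₁, q₁) = (-2, 2) − 0.05·(-42, 64) = (0.1, -1.2)
(p₂, q₂) = (0.1, -1.2) − 0.05·(17.4, -12.4) = (-0.77, -0.58)
(p₃, q₃) = (-0.77, -0.58) − 0.05·(1.26, 7.96) = (-0.833, -0.978)

(-0.833, -0.978)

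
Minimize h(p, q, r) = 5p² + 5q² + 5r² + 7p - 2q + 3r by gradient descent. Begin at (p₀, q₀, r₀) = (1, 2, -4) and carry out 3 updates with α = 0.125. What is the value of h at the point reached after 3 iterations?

∇h = (10p + 7, 10q - 2, 10r + 3)
(p₁, q₁, r₁) = (1, 2, -4) − 0.125·(17, 18, -37) = (-1.125, -0.25, 0.625)
(p₂, q₂, r₂) = (-1.125, -0.25, 0.625) − 0.125·(-4.25, -4.5, 9.25) = (-0.59375, 0.3125, -0.53125)
(p₃, q₃, r₃) = (-0.59375, 0.3125, -0.53125) − 0.125·(1.0625, 1.125, -2.3125) = (-0.7265625, 0.171875, -0.2421875)
h(-0.7265625, 0.171875, -0.2421875) = -3.0758056640625

-3.0758056640625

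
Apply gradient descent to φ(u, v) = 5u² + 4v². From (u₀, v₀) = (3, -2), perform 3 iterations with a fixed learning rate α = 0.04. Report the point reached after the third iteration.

∇φ = (10u, 8v)
Step 1: at (3, -2), ∇φ = (30, -16) → (3, -2) − 0.04·(30, -16) = (1.8, -1.36)
Step 2: at (1.8, -1.36), ∇φ = (18, -10.88) → (1.8, -1.36) − 0.04·(18, -10.88) = (1.08, -0.9248)
Step 3: at (1.08, -0.9248), ∇φ = (10.8, -7.3984) → (1.08, -0.9248) − 0.04·(10.8, -7.3984) = (0.648, -0.628864)

(0.648, -0.628864)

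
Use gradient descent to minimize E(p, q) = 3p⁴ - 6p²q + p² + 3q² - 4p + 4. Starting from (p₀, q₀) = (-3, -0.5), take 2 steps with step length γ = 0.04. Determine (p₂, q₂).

∇E = (12p³ - 12pq + 2p - 4, -6p² + 6q)
Step 1: at (-3, -0.5), ∇E = (-352, -57) → (-3, -0.5) − 0.04·(-352, -57) = (11.08, 1.78)
Step 2: at (11.08, 1.78), ∇E = (16104.511744, -725.9184) → (11.08, 1.78) − 0.04·(16104.511744, -725.9184) = (-633.10046976, 30.816736)

(-633.10046976, 30.816736)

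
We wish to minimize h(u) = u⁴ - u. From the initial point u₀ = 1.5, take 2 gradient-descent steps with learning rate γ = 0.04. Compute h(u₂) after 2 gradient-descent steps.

h′(u) = 4u³ - 1
Step 1: h′(1.5) = 12.5; u₁ = 1.5 − 0.04·12.5 = 1
Step 2: h′(1) = 3; u₂ = 1 − 0.04·3 = 0.88
h(0.88) = -0.28030464

-0.28030464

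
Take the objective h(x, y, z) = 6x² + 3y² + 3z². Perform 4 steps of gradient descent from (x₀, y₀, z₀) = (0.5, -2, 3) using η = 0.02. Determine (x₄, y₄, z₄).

∇h = (12x, 6y, 6z)
(x₁, y₁, z₁) = (0.5, -2, 3) − 0.02·(6, -12, 18) = (0.38, -1.76, 2.64)
(x₂, y₂, z₂) = (0.38, -1.76, 2.64) − 0.02·(4.56, -10.56, 15.84) = (0.2888, -1.5488, 2.3232)
(x₃, y₃, z₃) = (0.2888, -1.5488, 2.3232) − 0.02·(3.4656, -9.2928, 13.9392) = (0.219488, -1.362944, 2.044416)
(x₄, y₄, z₄) = (0.219488, -1.362944, 2.044416) − 0.02·(2.633856, -8.177664, 12.266496) = (0.16681088, -1.19939072, 1.79908608)

(0.16681088, -1.19939072, 1.79908608)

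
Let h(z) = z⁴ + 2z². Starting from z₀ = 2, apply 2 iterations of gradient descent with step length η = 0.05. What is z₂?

0

h′(z) = 4z³ + 4z
z₁ = 2 − 0.05·40 = 0
z₂ = 0 − 0.05·0 = 0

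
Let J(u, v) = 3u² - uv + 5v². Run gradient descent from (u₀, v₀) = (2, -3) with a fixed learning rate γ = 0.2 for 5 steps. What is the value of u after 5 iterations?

∇J = (6u - v, -u + 10v)
(u₁, v₁) = (2, -3) − 0.2·(15, -32) = (-1, 3.4)
(u₂, v₂) = (-1, 3.4) − 0.2·(-9.4, 35) = (0.88, -3.6)
(u₃, v₃) = (0.88, -3.6) − 0.2·(8.88, -36.88) = (-0.896, 3.776)
(u₄, v₄) = (-0.896, 3.776) − 0.2·(-9.152, 38.656) = (0.9344, -3.9552)
(u₅, v₅) = (0.9344, -3.9552) − 0.2·(9.5616, -40.4864) = (-0.97792, 4.14208)
u = -0.97792

-0.97792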